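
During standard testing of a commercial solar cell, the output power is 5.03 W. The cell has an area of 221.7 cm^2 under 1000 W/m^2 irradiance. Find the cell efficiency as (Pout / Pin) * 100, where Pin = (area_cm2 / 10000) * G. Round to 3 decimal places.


First compute the input power:
  Pin = area_cm2 / 10000 * G = 221.7 / 10000 * 1000 = 22.17 W
Then compute efficiency:
  Efficiency = (Pout / Pin) * 100 = (5.03 / 22.17) * 100
  Efficiency = 22.688%

22.688


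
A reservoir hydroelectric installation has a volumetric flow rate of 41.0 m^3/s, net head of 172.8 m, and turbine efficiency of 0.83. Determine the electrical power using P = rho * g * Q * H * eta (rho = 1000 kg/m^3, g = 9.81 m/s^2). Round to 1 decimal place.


Apply the hydropower formula P = rho * g * Q * H * eta
rho * g = 1000 * 9.81 = 9810.0
P = 9810.0 * 41.0 * 172.8 * 0.83
P = 57686567.0 W

57686567.0


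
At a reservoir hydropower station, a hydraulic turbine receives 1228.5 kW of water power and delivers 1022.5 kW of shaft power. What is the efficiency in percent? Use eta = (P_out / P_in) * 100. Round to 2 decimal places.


Turbine efficiency = (output power / input power) * 100
eta = (1022.5 / 1228.5) * 100
eta = 83.23%

83.23


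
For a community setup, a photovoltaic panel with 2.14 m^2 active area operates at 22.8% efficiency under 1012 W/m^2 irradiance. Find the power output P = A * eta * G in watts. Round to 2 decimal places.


Use the solar power formula P = A * eta * G.
Given: A = 2.14 m^2, eta = 0.228, G = 1012 W/m^2
P = 2.14 * 0.228 * 1012
P = 493.78 W

493.78


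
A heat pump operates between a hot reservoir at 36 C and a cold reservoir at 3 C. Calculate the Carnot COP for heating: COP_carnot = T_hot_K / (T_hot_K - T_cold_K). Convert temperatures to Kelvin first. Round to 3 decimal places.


Convert to Kelvin:
  T_hot = 36 + 273.15 = 309.15 K
  T_cold = 3 + 273.15 = 276.15 K
Apply Carnot COP formula:
  COP = T_hot_K / (T_hot_K - T_cold_K) = 309.15 / 33.0
  COP = 9.368

9.368


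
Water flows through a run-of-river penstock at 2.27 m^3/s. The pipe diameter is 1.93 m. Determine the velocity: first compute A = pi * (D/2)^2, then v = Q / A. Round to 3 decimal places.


Compute pipe cross-sectional area:
  A = pi * (D/2)^2 = pi * (1.93/2)^2 = 2.9255 m^2
Calculate velocity:
  v = Q / A = 2.27 / 2.9255
  v = 0.776 m/s

0.776


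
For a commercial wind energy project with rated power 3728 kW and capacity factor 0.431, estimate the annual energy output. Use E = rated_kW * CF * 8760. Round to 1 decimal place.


Annual energy = rated_kW * capacity_factor * hours_per_year
Given: P_rated = 3728 kW, CF = 0.431, hours = 8760
E = 3728 * 0.431 * 8760
E = 14075287.7 kWh

14075287.7


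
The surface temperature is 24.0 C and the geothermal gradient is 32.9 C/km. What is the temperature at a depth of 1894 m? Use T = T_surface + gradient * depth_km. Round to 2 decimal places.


Convert depth to km: 1894 / 1000 = 1.894 km
Temperature increase = gradient * depth_km = 32.9 * 1.894 = 62.31 C
Temperature at depth = T_surface + delta_T = 24.0 + 62.31
T = 86.31 C

86.31


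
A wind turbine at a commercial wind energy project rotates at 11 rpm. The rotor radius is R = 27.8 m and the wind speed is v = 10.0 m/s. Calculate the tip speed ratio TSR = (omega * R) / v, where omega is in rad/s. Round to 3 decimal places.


Convert rotational speed to rad/s:
  omega = 11 * 2 * pi / 60 = 1.1519 rad/s
Compute tip speed:
  v_tip = omega * R = 1.1519 * 27.8 = 32.023 m/s
Tip speed ratio:
  TSR = v_tip / v_wind = 32.023 / 10.0 = 3.202

3.202


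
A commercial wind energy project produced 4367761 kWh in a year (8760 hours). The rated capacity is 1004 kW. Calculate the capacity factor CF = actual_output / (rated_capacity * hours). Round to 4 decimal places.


Capacity factor = actual output / maximum possible output
Maximum possible = rated * hours = 1004 * 8760 = 8795040 kWh
CF = 4367761 / 8795040
CF = 0.4966

0.4966


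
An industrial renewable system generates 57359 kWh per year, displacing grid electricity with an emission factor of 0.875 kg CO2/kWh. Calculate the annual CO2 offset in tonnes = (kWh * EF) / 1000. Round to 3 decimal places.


CO2 offset in kg = generation * emission_factor
CO2 offset = 57359 * 0.875 = 50189.13 kg
Convert to tonnes:
  CO2 offset = 50189.13 / 1000 = 50.189 tonnes

50.189


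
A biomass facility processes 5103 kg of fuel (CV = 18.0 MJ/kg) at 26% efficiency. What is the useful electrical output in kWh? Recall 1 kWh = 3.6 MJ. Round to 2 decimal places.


Total energy = mass * CV = 5103 * 18.0 = 91854.0 MJ
Useful energy = total * eta = 91854.0 * 0.26 = 23882.04 MJ
Convert to kWh: 23882.04 / 3.6
Useful energy = 6633.90 kWh

6633.90


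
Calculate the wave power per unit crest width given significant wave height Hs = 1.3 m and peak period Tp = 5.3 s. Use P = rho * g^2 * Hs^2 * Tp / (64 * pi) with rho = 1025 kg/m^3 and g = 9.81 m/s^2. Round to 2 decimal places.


Apply wave power formula:
  g^2 = 9.81^2 = 96.2361
  Hs^2 = 1.3^2 = 1.69
  Numerator = rho * g^2 * Hs^2 * Tp = 1025 * 96.2361 * 1.69 * 5.3 = 883536.42
  Denominator = 64 * pi = 201.0619
  P = 883536.42 / 201.0619 = 4394.35 W/m

4394.35


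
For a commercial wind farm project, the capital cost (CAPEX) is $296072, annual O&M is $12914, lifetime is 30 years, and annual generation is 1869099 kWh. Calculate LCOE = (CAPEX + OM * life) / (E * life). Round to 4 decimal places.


Total cost = CAPEX + OM * lifetime = 296072 + 12914 * 30 = 296072 + 387420 = 683492
Total generation = annual * lifetime = 1869099 * 30 = 56072970 kWh
LCOE = 683492 / 56072970
LCOE = 0.0122 $/kWh

0.0122


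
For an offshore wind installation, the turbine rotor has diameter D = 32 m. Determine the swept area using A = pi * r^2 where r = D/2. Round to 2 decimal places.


Compute the rotor radius:
  r = D / 2 = 32 / 2 = 16.0 m
Calculate swept area:
  A = pi * r^2 = pi * 16.0^2
  A = 804.25 m^2

804.25


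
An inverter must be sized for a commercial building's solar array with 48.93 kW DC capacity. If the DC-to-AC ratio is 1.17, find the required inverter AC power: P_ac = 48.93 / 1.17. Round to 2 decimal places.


The inverter AC capacity is determined by the DC/AC ratio.
Given: P_dc = 48.93 kW, DC/AC ratio = 1.17
P_ac = P_dc / ratio = 48.93 / 1.17
P_ac = 41.82 kW

41.82


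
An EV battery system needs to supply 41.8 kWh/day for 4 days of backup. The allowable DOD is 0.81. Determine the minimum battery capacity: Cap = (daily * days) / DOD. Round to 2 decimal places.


Total energy needed = daily * days = 41.8 * 4 = 167.2 kWh
Account for depth of discharge:
  Cap = total_energy / DOD = 167.2 / 0.81
  Cap = 206.42 kWh

206.42


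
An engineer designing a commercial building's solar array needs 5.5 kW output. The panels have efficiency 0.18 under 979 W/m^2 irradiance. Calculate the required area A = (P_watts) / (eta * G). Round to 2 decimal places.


Convert target power to watts: P = 5.5 * 1000 = 5500.0 W
Compute denominator: eta * G = 0.18 * 979 = 176.22
Required area A = P / (eta * G) = 5500.0 / 176.22
A = 31.21 m^2

31.21


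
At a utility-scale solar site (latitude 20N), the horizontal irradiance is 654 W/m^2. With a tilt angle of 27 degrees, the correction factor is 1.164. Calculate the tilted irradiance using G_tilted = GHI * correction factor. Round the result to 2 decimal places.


Identify the given values:
  GHI = 654 W/m^2, tilt correction factor = 1.164
Apply the formula G_tilted = GHI * factor:
  G_tilted = 654 * 1.164
  G_tilted = 761.26 W/m^2

761.26


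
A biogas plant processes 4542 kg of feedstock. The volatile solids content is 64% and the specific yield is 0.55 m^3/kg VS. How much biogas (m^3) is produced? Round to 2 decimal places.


Compute volatile solids:
  VS = mass * VS_fraction = 4542 * 0.64 = 2906.88 kg
Calculate biogas volume:
  Biogas = VS * specific_yield = 2906.88 * 0.55
  Biogas = 1598.78 m^3

1598.78


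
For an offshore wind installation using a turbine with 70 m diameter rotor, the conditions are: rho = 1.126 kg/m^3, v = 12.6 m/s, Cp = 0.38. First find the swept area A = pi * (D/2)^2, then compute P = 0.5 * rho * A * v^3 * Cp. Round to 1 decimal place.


Step 1 -- Compute swept area:
  A = pi * (D/2)^2 = pi * (70/2)^2 = 3848.45 m^2
Step 2 -- Apply wind power equation:
  P = 0.5 * rho * A * v^3 * Cp
  v^3 = 12.6^3 = 2000.376
  P = 0.5 * 1.126 * 3848.45 * 2000.376 * 0.38
  P = 1646984.8 W

1646984.8


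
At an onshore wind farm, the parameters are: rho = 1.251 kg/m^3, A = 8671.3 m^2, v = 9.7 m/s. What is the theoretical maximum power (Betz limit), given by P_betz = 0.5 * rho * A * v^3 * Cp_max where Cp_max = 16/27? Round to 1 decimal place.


The Betz coefficient Cp_max = 16/27 = 0.5926
v^3 = 9.7^3 = 912.673
P_betz = 0.5 * rho * A * v^3 * Cp_max
P_betz = 0.5 * 1.251 * 8671.3 * 912.673 * 0.5926
P_betz = 2933478.8 W

2933478.8


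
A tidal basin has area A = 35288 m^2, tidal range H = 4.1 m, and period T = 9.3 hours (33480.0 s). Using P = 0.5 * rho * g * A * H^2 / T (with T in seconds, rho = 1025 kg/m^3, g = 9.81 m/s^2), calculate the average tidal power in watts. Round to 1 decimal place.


Convert period to seconds: T = 9.3 * 3600 = 33480.0 s
H^2 = 4.1^2 = 16.81
P = 0.5 * rho * g * A * H^2 / T
P = 0.5 * 1025 * 9.81 * 35288 * 16.81 / 33480.0
P = 89078.4 W

89078.4


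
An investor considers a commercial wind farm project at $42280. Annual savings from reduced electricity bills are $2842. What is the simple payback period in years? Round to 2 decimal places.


Simple payback period = initial cost / annual savings
Payback = 42280 / 2842
Payback = 14.88 years

14.88


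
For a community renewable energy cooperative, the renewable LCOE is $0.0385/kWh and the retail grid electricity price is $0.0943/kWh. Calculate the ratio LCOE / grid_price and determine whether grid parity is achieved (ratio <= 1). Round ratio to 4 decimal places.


Compare LCOE to grid price:
  LCOE = $0.0385/kWh, Grid price = $0.0943/kWh
  Ratio = LCOE / grid_price = 0.0385 / 0.0943 = 0.4083
  Grid parity achieved (ratio <= 1)? yes

0.4083


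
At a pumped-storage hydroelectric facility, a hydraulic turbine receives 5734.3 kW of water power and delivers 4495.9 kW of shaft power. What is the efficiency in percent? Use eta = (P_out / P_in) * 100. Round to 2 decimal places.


Turbine efficiency = (output power / input power) * 100
eta = (4495.9 / 5734.3) * 100
eta = 78.40%

78.40


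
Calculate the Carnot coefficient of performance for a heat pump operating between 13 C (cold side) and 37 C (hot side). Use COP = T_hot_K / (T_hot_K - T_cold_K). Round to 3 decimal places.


Convert to Kelvin:
  T_hot = 37 + 273.15 = 310.15 K
  T_cold = 13 + 273.15 = 286.15 K
Apply Carnot COP formula:
  COP = T_hot_K / (T_hot_K - T_cold_K) = 310.15 / 24.0
  COP = 12.923

12.923


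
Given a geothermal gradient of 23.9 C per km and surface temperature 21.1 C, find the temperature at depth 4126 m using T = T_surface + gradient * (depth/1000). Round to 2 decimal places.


Convert depth to km: 4126 / 1000 = 4.126 km
Temperature increase = gradient * depth_km = 23.9 * 4.126 = 98.61 C
Temperature at depth = T_surface + delta_T = 21.1 + 98.61
T = 119.71 C

119.71


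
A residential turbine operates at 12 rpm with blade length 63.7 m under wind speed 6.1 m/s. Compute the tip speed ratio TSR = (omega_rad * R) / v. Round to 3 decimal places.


Convert rotational speed to rad/s:
  omega = 12 * 2 * pi / 60 = 1.2566 rad/s
Compute tip speed:
  v_tip = omega * R = 1.2566 * 63.7 = 80.048 m/s
Tip speed ratio:
  TSR = v_tip / v_wind = 80.048 / 6.1 = 13.123

13.123


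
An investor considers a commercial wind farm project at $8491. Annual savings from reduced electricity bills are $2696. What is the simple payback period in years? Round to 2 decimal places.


Simple payback period = initial cost / annual savings
Payback = 8491 / 2696
Payback = 3.15 years

3.15


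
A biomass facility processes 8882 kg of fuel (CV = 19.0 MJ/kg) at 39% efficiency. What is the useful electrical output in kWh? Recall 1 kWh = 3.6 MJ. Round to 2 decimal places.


Total energy = mass * CV = 8882 * 19.0 = 168758.0 MJ
Useful energy = total * eta = 168758.0 * 0.39 = 65815.62 MJ
Convert to kWh: 65815.62 / 3.6
Useful energy = 18282.12 kWh

18282.12


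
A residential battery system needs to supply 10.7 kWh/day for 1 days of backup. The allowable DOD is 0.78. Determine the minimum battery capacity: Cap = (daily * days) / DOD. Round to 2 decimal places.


Total energy needed = daily * days = 10.7 * 1 = 10.7 kWh
Account for depth of discharge:
  Cap = total_energy / DOD = 10.7 / 0.78
  Cap = 13.72 kWh

13.72


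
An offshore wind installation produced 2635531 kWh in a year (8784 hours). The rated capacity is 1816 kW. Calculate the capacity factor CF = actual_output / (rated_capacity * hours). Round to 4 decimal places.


Capacity factor = actual output / maximum possible output
Maximum possible = rated * hours = 1816 * 8784 = 15951744 kWh
CF = 2635531 / 15951744
CF = 0.1652

0.1652


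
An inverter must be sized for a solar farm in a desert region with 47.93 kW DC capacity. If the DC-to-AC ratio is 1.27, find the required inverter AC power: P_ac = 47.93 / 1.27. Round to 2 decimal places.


The inverter AC capacity is determined by the DC/AC ratio.
Given: P_dc = 47.93 kW, DC/AC ratio = 1.27
P_ac = P_dc / ratio = 47.93 / 1.27
P_ac = 37.74 kW

37.74


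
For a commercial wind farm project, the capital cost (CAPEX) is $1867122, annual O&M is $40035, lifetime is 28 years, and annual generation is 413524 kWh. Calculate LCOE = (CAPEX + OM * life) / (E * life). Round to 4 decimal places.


Total cost = CAPEX + OM * lifetime = 1867122 + 40035 * 28 = 1867122 + 1120980 = 2988102
Total generation = annual * lifetime = 413524 * 28 = 11578672 kWh
LCOE = 2988102 / 11578672
LCOE = 0.2581 $/kWh

0.2581


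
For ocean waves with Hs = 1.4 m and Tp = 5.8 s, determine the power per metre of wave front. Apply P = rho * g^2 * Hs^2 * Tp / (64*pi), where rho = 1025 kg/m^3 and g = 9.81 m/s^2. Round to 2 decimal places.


Apply wave power formula:
  g^2 = 9.81^2 = 96.2361
  Hs^2 = 1.4^2 = 1.96
  Numerator = rho * g^2 * Hs^2 * Tp = 1025 * 96.2361 * 1.96 * 5.8 = 1121362.28
  Denominator = 64 * pi = 201.0619
  P = 1121362.28 / 201.0619 = 5577.20 W/m

5577.20


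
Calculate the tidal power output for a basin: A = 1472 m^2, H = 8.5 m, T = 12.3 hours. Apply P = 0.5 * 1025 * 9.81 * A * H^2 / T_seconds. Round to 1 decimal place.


Convert period to seconds: T = 12.3 * 3600 = 44280.0 s
H^2 = 8.5^2 = 72.25
P = 0.5 * rho * g * A * H^2 / T
P = 0.5 * 1025 * 9.81 * 1472 * 72.25 / 44280.0
P = 12075.4 W

12075.4


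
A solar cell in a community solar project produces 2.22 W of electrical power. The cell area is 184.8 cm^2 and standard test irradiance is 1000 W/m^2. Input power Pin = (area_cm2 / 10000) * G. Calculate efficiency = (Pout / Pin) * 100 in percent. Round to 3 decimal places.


First compute the input power:
  Pin = area_cm2 / 10000 * G = 184.8 / 10000 * 1000 = 18.48 W
Then compute efficiency:
  Efficiency = (Pout / Pin) * 100 = (2.22 / 18.48) * 100
  Efficiency = 12.013%

12.013


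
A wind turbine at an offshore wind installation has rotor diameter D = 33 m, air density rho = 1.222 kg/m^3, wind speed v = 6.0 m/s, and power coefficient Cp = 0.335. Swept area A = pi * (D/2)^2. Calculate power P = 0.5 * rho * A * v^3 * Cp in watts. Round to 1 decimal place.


Step 1 -- Compute swept area:
  A = pi * (D/2)^2 = pi * (33/2)^2 = 855.3 m^2
Step 2 -- Apply wind power equation:
  P = 0.5 * rho * A * v^3 * Cp
  v^3 = 6.0^3 = 216.0
  P = 0.5 * 1.222 * 855.3 * 216.0 * 0.335
  P = 37814.4 W

37814.4


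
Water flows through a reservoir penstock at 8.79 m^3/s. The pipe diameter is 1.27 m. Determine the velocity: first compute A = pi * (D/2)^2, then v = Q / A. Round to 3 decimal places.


Compute pipe cross-sectional area:
  A = pi * (D/2)^2 = pi * (1.27/2)^2 = 1.2668 m^2
Calculate velocity:
  v = Q / A = 8.79 / 1.2668
  v = 6.939 m/s

6.939


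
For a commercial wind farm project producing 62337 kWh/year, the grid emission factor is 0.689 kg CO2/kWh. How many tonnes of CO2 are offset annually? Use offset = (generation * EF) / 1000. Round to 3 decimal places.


CO2 offset in kg = generation * emission_factor
CO2 offset = 62337 * 0.689 = 42950.19 kg
Convert to tonnes:
  CO2 offset = 42950.19 / 1000 = 42.950 tonnes

42.950


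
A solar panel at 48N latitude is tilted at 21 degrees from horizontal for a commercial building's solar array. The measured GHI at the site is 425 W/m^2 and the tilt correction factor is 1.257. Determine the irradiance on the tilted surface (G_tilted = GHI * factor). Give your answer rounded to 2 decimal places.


Identify the given values:
  GHI = 425 W/m^2, tilt correction factor = 1.257
Apply the formula G_tilted = GHI * factor:
  G_tilted = 425 * 1.257
  G_tilted = 534.23 W/m^2

534.23


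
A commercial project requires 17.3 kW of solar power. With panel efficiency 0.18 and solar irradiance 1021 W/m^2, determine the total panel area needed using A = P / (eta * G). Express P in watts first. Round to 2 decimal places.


Convert target power to watts: P = 17.3 * 1000 = 17300.0 W
Compute denominator: eta * G = 0.18 * 1021 = 183.78
Required area A = P / (eta * G) = 17300.0 / 183.78
A = 94.13 m^2

94.13


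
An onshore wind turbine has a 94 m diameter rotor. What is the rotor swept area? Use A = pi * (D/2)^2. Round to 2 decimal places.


Compute the rotor radius:
  r = D / 2 = 94 / 2 = 47.0 m
Calculate swept area:
  A = pi * r^2 = pi * 47.0^2
  A = 6939.78 m^2

6939.78


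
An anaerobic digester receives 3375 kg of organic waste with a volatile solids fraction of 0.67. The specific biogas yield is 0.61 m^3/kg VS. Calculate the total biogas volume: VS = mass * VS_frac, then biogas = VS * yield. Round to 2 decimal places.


Compute volatile solids:
  VS = mass * VS_fraction = 3375 * 0.67 = 2261.25 kg
Calculate biogas volume:
  Biogas = VS * specific_yield = 2261.25 * 0.61
  Biogas = 1379.36 m^3

1379.36


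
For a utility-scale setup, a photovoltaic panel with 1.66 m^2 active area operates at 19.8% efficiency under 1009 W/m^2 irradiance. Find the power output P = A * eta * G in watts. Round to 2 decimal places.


Use the solar power formula P = A * eta * G.
Given: A = 1.66 m^2, eta = 0.198, G = 1009 W/m^2
P = 1.66 * 0.198 * 1009
P = 331.64 W

331.64


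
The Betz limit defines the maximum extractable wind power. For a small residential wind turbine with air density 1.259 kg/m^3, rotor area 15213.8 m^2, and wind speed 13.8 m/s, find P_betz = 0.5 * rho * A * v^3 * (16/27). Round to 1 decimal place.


The Betz coefficient Cp_max = 16/27 = 0.5926
v^3 = 13.8^3 = 2628.072
P_betz = 0.5 * rho * A * v^3 * Cp_max
P_betz = 0.5 * 1.259 * 15213.8 * 2628.072 * 0.5926
P_betz = 14915125.6 W

14915125.6


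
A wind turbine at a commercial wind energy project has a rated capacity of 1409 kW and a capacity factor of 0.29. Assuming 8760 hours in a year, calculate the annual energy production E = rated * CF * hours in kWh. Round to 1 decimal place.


Annual energy = rated_kW * capacity_factor * hours_per_year
Given: P_rated = 1409 kW, CF = 0.29, hours = 8760
E = 1409 * 0.29 * 8760
E = 3579423.6 kWh

3579423.6


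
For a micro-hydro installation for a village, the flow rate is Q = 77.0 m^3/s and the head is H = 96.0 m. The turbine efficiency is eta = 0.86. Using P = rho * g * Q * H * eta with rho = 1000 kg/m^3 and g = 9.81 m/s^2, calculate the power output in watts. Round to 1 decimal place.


Apply the hydropower formula P = rho * g * Q * H * eta
rho * g = 1000 * 9.81 = 9810.0
P = 9810.0 * 77.0 * 96.0 * 0.86
P = 62363347.2 W

62363347.2


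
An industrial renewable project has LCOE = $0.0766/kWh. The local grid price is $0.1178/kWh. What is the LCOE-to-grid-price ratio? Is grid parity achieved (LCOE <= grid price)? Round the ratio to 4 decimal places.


Compare LCOE to grid price:
  LCOE = $0.0766/kWh, Grid price = $0.1178/kWh
  Ratio = LCOE / grid_price = 0.0766 / 0.1178 = 0.6503
  Grid parity achieved (ratio <= 1)? yes

0.6503


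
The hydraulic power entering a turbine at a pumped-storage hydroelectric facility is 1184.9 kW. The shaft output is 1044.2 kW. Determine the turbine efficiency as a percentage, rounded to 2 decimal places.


Turbine efficiency = (output power / input power) * 100
eta = (1044.2 / 1184.9) * 100
eta = 88.13%

88.13


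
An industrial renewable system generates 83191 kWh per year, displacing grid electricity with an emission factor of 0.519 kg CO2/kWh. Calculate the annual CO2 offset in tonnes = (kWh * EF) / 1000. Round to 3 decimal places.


CO2 offset in kg = generation * emission_factor
CO2 offset = 83191 * 0.519 = 43176.13 kg
Convert to tonnes:
  CO2 offset = 43176.13 / 1000 = 43.176 tonnes

43.176


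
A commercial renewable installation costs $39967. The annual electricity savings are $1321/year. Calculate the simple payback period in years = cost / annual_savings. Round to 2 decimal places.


Simple payback period = initial cost / annual savings
Payback = 39967 / 1321
Payback = 30.26 years

30.26


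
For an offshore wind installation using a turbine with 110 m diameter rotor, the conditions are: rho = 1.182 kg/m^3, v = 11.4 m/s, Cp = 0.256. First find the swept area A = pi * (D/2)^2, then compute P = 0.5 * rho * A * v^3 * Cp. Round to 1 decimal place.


Step 1 -- Compute swept area:
  A = pi * (D/2)^2 = pi * (110/2)^2 = 9503.32 m^2
Step 2 -- Apply wind power equation:
  P = 0.5 * rho * A * v^3 * Cp
  v^3 = 11.4^3 = 1481.544
  P = 0.5 * 1.182 * 9503.32 * 1481.544 * 0.256
  P = 2130184.7 W

2130184.7


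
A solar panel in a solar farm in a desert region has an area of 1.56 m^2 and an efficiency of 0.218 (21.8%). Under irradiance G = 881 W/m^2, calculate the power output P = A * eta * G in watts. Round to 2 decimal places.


Use the solar power formula P = A * eta * G.
Given: A = 1.56 m^2, eta = 0.218, G = 881 W/m^2
P = 1.56 * 0.218 * 881
P = 299.61 W

299.61


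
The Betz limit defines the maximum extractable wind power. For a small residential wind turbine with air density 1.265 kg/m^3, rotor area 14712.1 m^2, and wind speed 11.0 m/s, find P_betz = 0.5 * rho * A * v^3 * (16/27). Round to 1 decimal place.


The Betz coefficient Cp_max = 16/27 = 0.5926
v^3 = 11.0^3 = 1331.0
P_betz = 0.5 * rho * A * v^3 * Cp_max
P_betz = 0.5 * 1.265 * 14712.1 * 1331.0 * 0.5926
P_betz = 7339550.7 W

7339550.7


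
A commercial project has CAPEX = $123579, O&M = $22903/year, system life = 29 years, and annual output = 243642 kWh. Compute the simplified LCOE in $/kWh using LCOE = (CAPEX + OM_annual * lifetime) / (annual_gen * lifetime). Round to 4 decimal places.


Total cost = CAPEX + OM * lifetime = 123579 + 22903 * 29 = 123579 + 664187 = 787766
Total generation = annual * lifetime = 243642 * 29 = 7065618 kWh
LCOE = 787766 / 7065618
LCOE = 0.1115 $/kWh

0.1115


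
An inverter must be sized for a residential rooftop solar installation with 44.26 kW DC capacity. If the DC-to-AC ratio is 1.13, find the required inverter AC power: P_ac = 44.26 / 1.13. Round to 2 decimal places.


The inverter AC capacity is determined by the DC/AC ratio.
Given: P_dc = 44.26 kW, DC/AC ratio = 1.13
P_ac = P_dc / ratio = 44.26 / 1.13
P_ac = 39.17 kW

39.17


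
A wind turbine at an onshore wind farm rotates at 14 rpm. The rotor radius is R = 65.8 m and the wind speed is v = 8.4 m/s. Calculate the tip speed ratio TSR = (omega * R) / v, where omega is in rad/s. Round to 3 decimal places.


Convert rotational speed to rad/s:
  omega = 14 * 2 * pi / 60 = 1.4661 rad/s
Compute tip speed:
  v_tip = omega * R = 1.4661 * 65.8 = 96.468 m/s
Tip speed ratio:
  TSR = v_tip / v_wind = 96.468 / 8.4 = 11.484

11.484


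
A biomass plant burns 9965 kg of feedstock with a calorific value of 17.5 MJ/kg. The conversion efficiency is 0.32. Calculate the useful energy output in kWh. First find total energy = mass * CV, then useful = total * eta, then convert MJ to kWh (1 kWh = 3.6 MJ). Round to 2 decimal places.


Total energy = mass * CV = 9965 * 17.5 = 174387.5 MJ
Useful energy = total * eta = 174387.5 * 0.32 = 55804.0 MJ
Convert to kWh: 55804.0 / 3.6
Useful energy = 15501.11 kWh

15501.11


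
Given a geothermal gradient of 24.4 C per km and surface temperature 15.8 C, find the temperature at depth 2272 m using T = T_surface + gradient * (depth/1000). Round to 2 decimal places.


Convert depth to km: 2272 / 1000 = 2.272 km
Temperature increase = gradient * depth_km = 24.4 * 2.272 = 55.44 C
Temperature at depth = T_surface + delta_T = 15.8 + 55.44
T = 71.24 C

71.24


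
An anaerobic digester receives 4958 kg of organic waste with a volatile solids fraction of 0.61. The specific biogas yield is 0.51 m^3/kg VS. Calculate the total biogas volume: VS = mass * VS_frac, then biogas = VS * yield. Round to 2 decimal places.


Compute volatile solids:
  VS = mass * VS_fraction = 4958 * 0.61 = 3024.38 kg
Calculate biogas volume:
  Biogas = VS * specific_yield = 3024.38 * 0.51
  Biogas = 1542.43 m^3

1542.43


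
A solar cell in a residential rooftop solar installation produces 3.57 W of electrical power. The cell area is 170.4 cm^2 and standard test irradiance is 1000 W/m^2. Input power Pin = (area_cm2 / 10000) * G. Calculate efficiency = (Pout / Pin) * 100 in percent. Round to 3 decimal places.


First compute the input power:
  Pin = area_cm2 / 10000 * G = 170.4 / 10000 * 1000 = 17.04 W
Then compute efficiency:
  Efficiency = (Pout / Pin) * 100 = (3.57 / 17.04) * 100
  Efficiency = 20.951%

20.951


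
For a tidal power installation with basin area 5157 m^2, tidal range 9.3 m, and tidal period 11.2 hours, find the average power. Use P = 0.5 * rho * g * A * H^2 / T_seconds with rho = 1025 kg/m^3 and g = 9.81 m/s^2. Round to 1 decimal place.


Convert period to seconds: T = 11.2 * 3600 = 40320.0 s
H^2 = 9.3^2 = 86.49
P = 0.5 * rho * g * A * H^2 / T
P = 0.5 * 1025 * 9.81 * 5157 * 86.49 / 40320.0
P = 55616.7 W

55616.7


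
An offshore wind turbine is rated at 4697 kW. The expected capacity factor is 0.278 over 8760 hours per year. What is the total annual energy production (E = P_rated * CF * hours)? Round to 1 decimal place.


Annual energy = rated_kW * capacity_factor * hours_per_year
Given: P_rated = 4697 kW, CF = 0.278, hours = 8760
E = 4697 * 0.278 * 8760
E = 11438510.2 kWh

11438510.2


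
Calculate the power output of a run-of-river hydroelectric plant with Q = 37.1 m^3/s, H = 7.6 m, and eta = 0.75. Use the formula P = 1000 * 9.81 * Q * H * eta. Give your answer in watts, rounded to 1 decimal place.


Apply the hydropower formula P = rho * g * Q * H * eta
rho * g = 1000 * 9.81 = 9810.0
P = 9810.0 * 37.1 * 7.6 * 0.75
P = 2074520.7 W

2074520.7


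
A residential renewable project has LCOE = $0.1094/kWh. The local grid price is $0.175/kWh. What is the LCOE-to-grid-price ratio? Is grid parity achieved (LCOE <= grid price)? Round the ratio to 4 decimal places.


Compare LCOE to grid price:
  LCOE = $0.1094/kWh, Grid price = $0.175/kWh
  Ratio = LCOE / grid_price = 0.1094 / 0.175 = 0.6251
  Grid parity achieved (ratio <= 1)? yes

0.6251


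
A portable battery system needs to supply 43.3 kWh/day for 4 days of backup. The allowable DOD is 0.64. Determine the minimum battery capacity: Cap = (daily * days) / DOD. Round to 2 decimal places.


Total energy needed = daily * days = 43.3 * 4 = 173.2 kWh
Account for depth of discharge:
  Cap = total_energy / DOD = 173.2 / 0.64
  Cap = 270.63 kWh

270.63


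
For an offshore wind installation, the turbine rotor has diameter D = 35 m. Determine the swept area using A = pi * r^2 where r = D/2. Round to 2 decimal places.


Compute the rotor radius:
  r = D / 2 = 35 / 2 = 17.5 m
Calculate swept area:
  A = pi * r^2 = pi * 17.5^2
  A = 962.11 m^2

962.11


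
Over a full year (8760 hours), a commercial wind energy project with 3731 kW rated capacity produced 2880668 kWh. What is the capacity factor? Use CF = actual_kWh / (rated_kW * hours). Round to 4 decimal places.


Capacity factor = actual output / maximum possible output
Maximum possible = rated * hours = 3731 * 8760 = 32683560 kWh
CF = 2880668 / 32683560
CF = 0.0881

0.0881


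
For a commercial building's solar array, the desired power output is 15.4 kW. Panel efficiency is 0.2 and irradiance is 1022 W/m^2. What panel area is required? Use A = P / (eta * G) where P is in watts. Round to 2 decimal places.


Convert target power to watts: P = 15.4 * 1000 = 15400.0 W
Compute denominator: eta * G = 0.2 * 1022 = 204.4
Required area A = P / (eta * G) = 15400.0 / 204.4
A = 75.34 m^2

75.34


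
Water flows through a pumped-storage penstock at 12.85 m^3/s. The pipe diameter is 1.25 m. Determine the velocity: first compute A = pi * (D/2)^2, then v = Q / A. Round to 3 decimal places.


Compute pipe cross-sectional area:
  A = pi * (D/2)^2 = pi * (1.25/2)^2 = 1.2272 m^2
Calculate velocity:
  v = Q / A = 12.85 / 1.2272
  v = 10.471 m/s

10.471


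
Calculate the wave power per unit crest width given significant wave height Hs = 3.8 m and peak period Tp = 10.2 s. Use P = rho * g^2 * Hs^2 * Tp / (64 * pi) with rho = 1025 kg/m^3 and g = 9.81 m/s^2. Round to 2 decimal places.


Apply wave power formula:
  g^2 = 9.81^2 = 96.2361
  Hs^2 = 3.8^2 = 14.44
  Numerator = rho * g^2 * Hs^2 * Tp = 1025 * 96.2361 * 14.44 * 10.2 = 14528783.26
  Denominator = 64 * pi = 201.0619
  P = 14528783.26 / 201.0619 = 72260.24 W/m

72260.24


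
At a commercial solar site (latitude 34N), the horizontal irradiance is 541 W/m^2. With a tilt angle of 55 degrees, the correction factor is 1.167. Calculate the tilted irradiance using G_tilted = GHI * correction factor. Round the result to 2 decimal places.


Identify the given values:
  GHI = 541 W/m^2, tilt correction factor = 1.167
Apply the formula G_tilted = GHI * factor:
  G_tilted = 541 * 1.167
  G_tilted = 631.35 W/m^2

631.35


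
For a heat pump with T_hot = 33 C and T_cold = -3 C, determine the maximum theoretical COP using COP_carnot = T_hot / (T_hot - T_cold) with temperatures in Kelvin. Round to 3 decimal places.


Convert to Kelvin:
  T_hot = 33 + 273.15 = 306.15 K
  T_cold = -3 + 273.15 = 270.15 K
Apply Carnot COP formula:
  COP = T_hot_K / (T_hot_K - T_cold_K) = 306.15 / 36.0
  COP = 8.504

8.504


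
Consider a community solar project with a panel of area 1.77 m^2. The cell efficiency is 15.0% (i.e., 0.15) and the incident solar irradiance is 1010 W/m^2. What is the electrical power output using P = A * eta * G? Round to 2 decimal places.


Use the solar power formula P = A * eta * G.
Given: A = 1.77 m^2, eta = 0.15, G = 1010 W/m^2
P = 1.77 * 0.15 * 1010
P = 268.16 W

268.16


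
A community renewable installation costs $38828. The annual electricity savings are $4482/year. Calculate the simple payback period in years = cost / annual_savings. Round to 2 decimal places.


Simple payback period = initial cost / annual savings
Payback = 38828 / 4482
Payback = 8.66 years

8.66


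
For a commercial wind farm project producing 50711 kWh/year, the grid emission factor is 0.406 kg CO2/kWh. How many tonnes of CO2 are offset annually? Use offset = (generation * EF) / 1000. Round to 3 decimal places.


CO2 offset in kg = generation * emission_factor
CO2 offset = 50711 * 0.406 = 20588.67 kg
Convert to tonnes:
  CO2 offset = 20588.67 / 1000 = 20.589 tonnes

20.589


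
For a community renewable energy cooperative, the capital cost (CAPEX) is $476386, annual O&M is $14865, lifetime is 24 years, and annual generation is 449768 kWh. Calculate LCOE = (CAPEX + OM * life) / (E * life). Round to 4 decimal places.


Total cost = CAPEX + OM * lifetime = 476386 + 14865 * 24 = 476386 + 356760 = 833146
Total generation = annual * lifetime = 449768 * 24 = 10794432 kWh
LCOE = 833146 / 10794432
LCOE = 0.0772 $/kWh

0.0772


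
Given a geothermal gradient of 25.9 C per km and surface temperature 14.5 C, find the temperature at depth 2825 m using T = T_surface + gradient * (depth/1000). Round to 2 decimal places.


Convert depth to km: 2825 / 1000 = 2.825 km
Temperature increase = gradient * depth_km = 25.9 * 2.825 = 73.17 C
Temperature at depth = T_surface + delta_T = 14.5 + 73.17
T = 87.67 C

87.67


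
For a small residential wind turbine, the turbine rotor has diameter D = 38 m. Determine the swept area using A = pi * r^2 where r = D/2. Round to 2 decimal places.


Compute the rotor radius:
  r = D / 2 = 38 / 2 = 19.0 m
Calculate swept area:
  A = pi * r^2 = pi * 19.0^2
  A = 1134.11 m^2

1134.11


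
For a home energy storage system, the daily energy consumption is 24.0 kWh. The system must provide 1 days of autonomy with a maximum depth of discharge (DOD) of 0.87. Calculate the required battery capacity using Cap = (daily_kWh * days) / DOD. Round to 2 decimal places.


Total energy needed = daily * days = 24.0 * 1 = 24.0 kWh
Account for depth of discharge:
  Cap = total_energy / DOD = 24.0 / 0.87
  Cap = 27.59 kWh

27.59


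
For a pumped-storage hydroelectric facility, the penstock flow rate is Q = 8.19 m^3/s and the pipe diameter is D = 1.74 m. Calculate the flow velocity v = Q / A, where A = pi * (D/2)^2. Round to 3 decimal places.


Compute pipe cross-sectional area:
  A = pi * (D/2)^2 = pi * (1.74/2)^2 = 2.3779 m^2
Calculate velocity:
  v = Q / A = 8.19 / 2.3779
  v = 3.444 m/s

3.444


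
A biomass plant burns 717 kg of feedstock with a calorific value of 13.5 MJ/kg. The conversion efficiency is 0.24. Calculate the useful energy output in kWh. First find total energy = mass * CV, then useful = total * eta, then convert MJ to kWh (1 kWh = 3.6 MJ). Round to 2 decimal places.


Total energy = mass * CV = 717 * 13.5 = 9679.5 MJ
Useful energy = total * eta = 9679.5 * 0.24 = 2323.08 MJ
Convert to kWh: 2323.08 / 3.6
Useful energy = 645.30 kWh

645.30


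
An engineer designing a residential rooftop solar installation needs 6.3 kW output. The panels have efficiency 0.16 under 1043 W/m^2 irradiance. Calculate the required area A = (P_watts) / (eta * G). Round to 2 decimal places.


Convert target power to watts: P = 6.3 * 1000 = 6300.0 W
Compute denominator: eta * G = 0.16 * 1043 = 166.88
Required area A = P / (eta * G) = 6300.0 / 166.88
A = 37.75 m^2

37.75


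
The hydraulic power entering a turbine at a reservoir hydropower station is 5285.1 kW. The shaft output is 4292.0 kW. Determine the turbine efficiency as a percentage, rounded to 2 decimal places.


Turbine efficiency = (output power / input power) * 100
eta = (4292.0 / 5285.1) * 100
eta = 81.21%

81.21


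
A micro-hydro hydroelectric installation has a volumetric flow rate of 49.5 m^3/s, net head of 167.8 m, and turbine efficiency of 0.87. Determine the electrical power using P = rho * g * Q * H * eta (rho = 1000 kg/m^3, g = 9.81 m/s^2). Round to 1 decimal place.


Apply the hydropower formula P = rho * g * Q * H * eta
rho * g = 1000 * 9.81 = 9810.0
P = 9810.0 * 49.5 * 167.8 * 0.87
P = 70890071.7 W

70890071.7


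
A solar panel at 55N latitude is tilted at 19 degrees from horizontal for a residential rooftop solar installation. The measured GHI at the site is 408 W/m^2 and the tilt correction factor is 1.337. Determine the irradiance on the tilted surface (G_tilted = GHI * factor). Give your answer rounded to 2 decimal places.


Identify the given values:
  GHI = 408 W/m^2, tilt correction factor = 1.337
Apply the formula G_tilted = GHI * factor:
  G_tilted = 408 * 1.337
  G_tilted = 545.50 W/m^2

545.50


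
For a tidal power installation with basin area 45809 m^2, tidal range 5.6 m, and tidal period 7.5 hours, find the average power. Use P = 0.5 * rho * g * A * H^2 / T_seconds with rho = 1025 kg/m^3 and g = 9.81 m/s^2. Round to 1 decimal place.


Convert period to seconds: T = 7.5 * 3600 = 27000.0 s
H^2 = 5.6^2 = 31.36
P = 0.5 * rho * g * A * H^2 / T
P = 0.5 * 1025 * 9.81 * 45809 * 31.36 / 27000.0
P = 267501.4 W

267501.4


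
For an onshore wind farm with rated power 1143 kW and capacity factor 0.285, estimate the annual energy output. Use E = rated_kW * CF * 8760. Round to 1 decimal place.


Annual energy = rated_kW * capacity_factor * hours_per_year
Given: P_rated = 1143 kW, CF = 0.285, hours = 8760
E = 1143 * 0.285 * 8760
E = 2853613.8 kWh

2853613.8


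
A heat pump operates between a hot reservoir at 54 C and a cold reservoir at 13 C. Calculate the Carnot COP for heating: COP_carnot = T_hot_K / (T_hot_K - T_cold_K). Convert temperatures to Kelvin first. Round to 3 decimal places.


Convert to Kelvin:
  T_hot = 54 + 273.15 = 327.15 K
  T_cold = 13 + 273.15 = 286.15 K
Apply Carnot COP formula:
  COP = T_hot_K / (T_hot_K - T_cold_K) = 327.15 / 41.0
  COP = 7.979

7.979


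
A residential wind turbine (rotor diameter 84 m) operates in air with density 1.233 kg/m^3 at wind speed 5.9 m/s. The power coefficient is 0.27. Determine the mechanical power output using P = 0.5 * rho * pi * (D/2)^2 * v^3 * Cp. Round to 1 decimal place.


Step 1 -- Compute swept area:
  A = pi * (D/2)^2 = pi * (84/2)^2 = 5541.77 m^2
Step 2 -- Apply wind power equation:
  P = 0.5 * rho * A * v^3 * Cp
  v^3 = 5.9^3 = 205.379
  P = 0.5 * 1.233 * 5541.77 * 205.379 * 0.27
  P = 189452.9 W

189452.9


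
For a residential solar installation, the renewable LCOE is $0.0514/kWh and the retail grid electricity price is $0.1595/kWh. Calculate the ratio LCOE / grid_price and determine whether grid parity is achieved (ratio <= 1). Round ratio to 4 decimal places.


Compare LCOE to grid price:
  LCOE = $0.0514/kWh, Grid price = $0.1595/kWh
  Ratio = LCOE / grid_price = 0.0514 / 0.1595 = 0.3223
  Grid parity achieved (ratio <= 1)? yes

0.3223


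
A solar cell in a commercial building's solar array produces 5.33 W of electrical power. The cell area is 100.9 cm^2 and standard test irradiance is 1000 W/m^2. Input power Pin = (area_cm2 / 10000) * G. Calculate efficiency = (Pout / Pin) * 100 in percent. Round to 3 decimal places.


First compute the input power:
  Pin = area_cm2 / 10000 * G = 100.9 / 10000 * 1000 = 10.09 W
Then compute efficiency:
  Efficiency = (Pout / Pin) * 100 = (5.33 / 10.09) * 100
  Efficiency = 52.825%

52.825


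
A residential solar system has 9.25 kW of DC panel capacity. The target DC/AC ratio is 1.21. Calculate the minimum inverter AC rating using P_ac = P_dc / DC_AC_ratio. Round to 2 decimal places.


The inverter AC capacity is determined by the DC/AC ratio.
Given: P_dc = 9.25 kW, DC/AC ratio = 1.21
P_ac = P_dc / ratio = 9.25 / 1.21
P_ac = 7.64 kW

7.64


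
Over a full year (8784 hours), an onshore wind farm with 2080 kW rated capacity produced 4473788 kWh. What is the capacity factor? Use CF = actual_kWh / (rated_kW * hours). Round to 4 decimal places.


Capacity factor = actual output / maximum possible output
Maximum possible = rated * hours = 2080 * 8784 = 18270720 kWh
CF = 4473788 / 18270720
CF = 0.2449

0.2449


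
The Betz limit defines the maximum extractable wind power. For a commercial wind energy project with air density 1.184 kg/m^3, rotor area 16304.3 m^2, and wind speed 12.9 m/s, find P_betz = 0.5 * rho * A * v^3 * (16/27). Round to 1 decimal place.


The Betz coefficient Cp_max = 16/27 = 0.5926
v^3 = 12.9^3 = 2146.689
P_betz = 0.5 * rho * A * v^3 * Cp_max
P_betz = 0.5 * 1.184 * 16304.3 * 2146.689 * 0.5926
P_betz = 12278610.2 W

12278610.2


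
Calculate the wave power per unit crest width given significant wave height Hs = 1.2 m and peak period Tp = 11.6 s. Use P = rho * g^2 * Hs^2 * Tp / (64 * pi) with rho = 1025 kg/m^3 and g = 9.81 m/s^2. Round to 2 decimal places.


Apply wave power formula:
  g^2 = 9.81^2 = 96.2361
  Hs^2 = 1.2^2 = 1.44
  Numerator = rho * g^2 * Hs^2 * Tp = 1025 * 96.2361 * 1.44 * 11.6 = 1647716.01
  Denominator = 64 * pi = 201.0619
  P = 1647716.01 / 201.0619 = 8195.07 W/m

8195.07


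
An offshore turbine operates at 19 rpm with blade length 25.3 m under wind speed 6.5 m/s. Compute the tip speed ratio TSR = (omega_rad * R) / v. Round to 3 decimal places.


Convert rotational speed to rad/s:
  omega = 19 * 2 * pi / 60 = 1.9897 rad/s
Compute tip speed:
  v_tip = omega * R = 1.9897 * 25.3 = 50.339 m/s
Tip speed ratio:
  TSR = v_tip / v_wind = 50.339 / 6.5 = 7.744

7.744
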